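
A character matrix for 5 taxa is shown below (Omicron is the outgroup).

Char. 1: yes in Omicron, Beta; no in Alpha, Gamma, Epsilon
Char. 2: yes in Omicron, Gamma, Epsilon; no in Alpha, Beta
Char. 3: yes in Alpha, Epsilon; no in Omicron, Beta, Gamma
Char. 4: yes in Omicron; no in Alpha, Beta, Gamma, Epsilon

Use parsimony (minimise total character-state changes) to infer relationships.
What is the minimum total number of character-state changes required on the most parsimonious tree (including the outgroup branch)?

5

Character polarity is set by the outgroup: the derived state is whichever differs from the outgroup's state, so for Char. 1, Char. 2, Char. 4 the derived state is 'no', and for the remaining characters it is 'yes'.
Char. 1 (derived state 'no') is shared by Alpha, Epsilon, and Gamma — a synapomorphy uniting that clade.
Char. 2 (state 'no') occurs in Alpha and Beta but conflicts with the nesting implied by the other characters — most parsimoniously interpreted as homoplasy.
Only Alpha and Epsilon show the derived state 'yes' for Char. 3, supporting them as a clade.
All ingroup taxa share the derived state 'no' for Char. 4; it defines the ingroup but does not resolve relationships within it.
Most parsimonious ingroup topology: (((Alpha,Epsilon),Gamma),Beta).
Changes per character on this tree: Char. 1: 1; Char. 2: 2; Char. 3: 1; Char. 4: 1.
Total = 5.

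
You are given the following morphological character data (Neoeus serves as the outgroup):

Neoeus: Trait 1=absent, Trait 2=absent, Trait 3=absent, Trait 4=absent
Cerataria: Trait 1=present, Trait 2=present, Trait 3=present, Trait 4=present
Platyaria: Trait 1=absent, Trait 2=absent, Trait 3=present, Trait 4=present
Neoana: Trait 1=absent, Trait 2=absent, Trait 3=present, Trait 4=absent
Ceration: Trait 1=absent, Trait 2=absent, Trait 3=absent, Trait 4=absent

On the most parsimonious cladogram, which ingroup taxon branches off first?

The outgroup has state 'absent' for every character, so 'present' is the derived state throughout.
Trait 1: derived state 'present' in Cerataria only — an autapomorphy, so it tells us nothing about relationships among taxa.
Trait 2: derived state 'present' in Cerataria only — an autapomorphy, so it tells us nothing about relationships among taxa.
Trait 3: derived state 'present' in Cerataria, Neoana, and Platyaria only — synapomorphy for {Cerataria, Neoana, Platyaria}.
Only Cerataria and Platyaria show the derived state 'present' for Trait 4, supporting them as a clade.
Most parsimonious ingroup topology: (((Cerataria,Platyaria),Neoana),Ceration).
Ceration is sister to the clade containing all other ingroup taxa, so it is the earliest-diverging (most basal) ingroup lineage.

Ceration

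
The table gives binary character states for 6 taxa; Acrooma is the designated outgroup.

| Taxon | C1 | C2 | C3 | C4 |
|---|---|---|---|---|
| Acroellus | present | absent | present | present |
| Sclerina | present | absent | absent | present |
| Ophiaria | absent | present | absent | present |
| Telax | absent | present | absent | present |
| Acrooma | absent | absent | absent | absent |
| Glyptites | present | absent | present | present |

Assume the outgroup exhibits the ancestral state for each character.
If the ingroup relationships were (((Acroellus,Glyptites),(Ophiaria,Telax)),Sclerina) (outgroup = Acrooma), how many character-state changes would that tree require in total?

Map each character onto (((Acroellus,Glyptites),(Ophiaria,Telax)),Sclerina) (rooted by Acrooma) and count the minimum state changes it requires (Fitch parsimony):
C1: 2; C2: 1; C3: 1; C4: 1.
Total tree length = 5.

5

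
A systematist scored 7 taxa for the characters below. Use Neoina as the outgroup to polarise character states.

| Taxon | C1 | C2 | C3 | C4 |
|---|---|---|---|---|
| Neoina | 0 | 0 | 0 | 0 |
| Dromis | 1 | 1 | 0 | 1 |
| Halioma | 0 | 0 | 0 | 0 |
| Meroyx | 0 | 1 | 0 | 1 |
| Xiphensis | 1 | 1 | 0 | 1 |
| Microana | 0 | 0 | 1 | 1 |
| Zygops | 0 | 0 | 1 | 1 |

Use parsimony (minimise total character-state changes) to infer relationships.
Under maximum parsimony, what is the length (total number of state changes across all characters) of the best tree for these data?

The outgroup has state '0' for every character, so '1' is the derived state throughout.
C1 (derived state '1') is shared by Dromis and Xiphensis — a synapomorphy uniting that clade.
Only Dromis, Meroyx, and Xiphensis show the derived state '1' for C2, supporting them as a clade.
Only Microana and Zygops show the derived state '1' for C3, supporting them as a clade.
Only Dromis, Meroyx, Microana, Xiphensis, and Zygops show the derived state '1' for C4, supporting them as a clade.
Most parsimonious ingroup topology: ((((Dromis,Xiphensis),Meroyx),(Microana,Zygops)),Halioma).
Changes per character on this tree: C1: 1; C2: 1; C3: 1; C4: 1.
Total = 4.

4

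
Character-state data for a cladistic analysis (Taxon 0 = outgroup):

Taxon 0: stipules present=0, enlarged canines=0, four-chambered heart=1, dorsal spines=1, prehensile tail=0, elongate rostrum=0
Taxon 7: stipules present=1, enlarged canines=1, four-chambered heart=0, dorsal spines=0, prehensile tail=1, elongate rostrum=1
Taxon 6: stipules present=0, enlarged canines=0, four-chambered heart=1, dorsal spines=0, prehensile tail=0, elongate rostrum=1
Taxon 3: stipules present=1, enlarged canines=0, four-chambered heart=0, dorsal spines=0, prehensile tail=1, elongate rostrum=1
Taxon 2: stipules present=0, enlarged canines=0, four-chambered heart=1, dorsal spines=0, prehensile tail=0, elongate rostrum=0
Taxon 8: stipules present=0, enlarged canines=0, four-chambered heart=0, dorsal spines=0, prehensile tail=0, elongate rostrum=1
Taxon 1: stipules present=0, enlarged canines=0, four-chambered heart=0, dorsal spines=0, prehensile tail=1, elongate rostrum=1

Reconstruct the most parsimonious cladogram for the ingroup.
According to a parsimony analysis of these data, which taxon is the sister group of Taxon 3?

Taxon 7

Character polarity is set by the outgroup: the derived state is whichever differs from the outgroup's state, so for four-chambered heart, dorsal spines the derived state is '0', and for the remaining characters it is '1'.
Only Taxon 3 and Taxon 7 show the derived state '1' for stipules present, supporting them as a clade.
enlarged canines (derived state '1') is unique to Taxon 7 (autapomorphy; uninformative for grouping).
Only Taxon 1, Taxon 3, Taxon 7, and Taxon 8 show the derived state '0' for four-chambered heart, supporting them as a clade.
All ingroup taxa share the derived state '0' for dorsal spines; it defines the ingroup but does not resolve relationships within it.
Only Taxon 1, Taxon 3, and Taxon 7 show the derived state '1' for prehensile tail, supporting them as a clade.
elongate rostrum (derived state '1') is shared by Taxon 1, Taxon 3, Taxon 6, Taxon 7, and Taxon 8 — a synapomorphy uniting that clade.
Most parsimonious ingroup topology: (((((Taxon 7,Taxon 3),Taxon 1),Taxon 8),Taxon 6),Taxon 2).
Taxon 3 and Taxon 7 form a cherry on this tree, so they are sister taxa.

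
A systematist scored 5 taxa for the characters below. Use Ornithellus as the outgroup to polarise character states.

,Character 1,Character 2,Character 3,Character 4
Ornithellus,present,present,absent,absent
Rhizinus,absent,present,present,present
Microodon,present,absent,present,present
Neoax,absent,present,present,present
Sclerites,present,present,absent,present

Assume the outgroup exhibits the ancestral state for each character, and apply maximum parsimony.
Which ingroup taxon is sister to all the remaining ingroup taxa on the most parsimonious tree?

Character polarity is set by the outgroup: the derived state is whichever differs from the outgroup's state, so for Character 1, Character 2 the derived state is 'absent', and for the remaining characters it is 'present'.
Only Neoax and Rhizinus show the derived state 'absent' for Character 1, supporting them as a clade.
Character 2: derived state 'absent' in Microodon only — an autapomorphy, so it tells us nothing about relationships among taxa.
Character 3: derived state 'present' in Microodon, Neoax, and Rhizinus only — synapomorphy for {Microodon, Neoax, Rhizinus}.
All ingroup taxa share the derived state 'present' for Character 4; it defines the ingroup but does not resolve relationships within it.
Most parsimonious ingroup topology: (((Rhizinus,Neoax),Microodon),Sclerites).
Sclerites is sister to the clade containing all other ingroup taxa, so it is the earliest-diverging (most basal) ingroup lineage.

Sclerites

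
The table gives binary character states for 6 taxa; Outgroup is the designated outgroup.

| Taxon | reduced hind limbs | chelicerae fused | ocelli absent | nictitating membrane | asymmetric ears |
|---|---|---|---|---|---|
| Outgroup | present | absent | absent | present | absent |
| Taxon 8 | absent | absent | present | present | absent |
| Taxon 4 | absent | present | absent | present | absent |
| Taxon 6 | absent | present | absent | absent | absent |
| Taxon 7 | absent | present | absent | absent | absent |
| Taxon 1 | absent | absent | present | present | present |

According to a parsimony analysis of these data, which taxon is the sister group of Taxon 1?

Character polarity is set by the outgroup: the derived state is whichever differs from the outgroup's state, so for reduced hind limbs, nictitating membrane the derived state is 'absent', and for the remaining characters it is 'present'.
All ingroup taxa share the derived state 'absent' for reduced hind limbs; it defines the ingroup but does not resolve relationships within it.
chelicerae fused: derived state 'present' in Taxon 4, Taxon 6, and Taxon 7 only — synapomorphy for {Taxon 4, Taxon 6, Taxon 7}.
Only Taxon 1 and Taxon 8 show the derived state 'present' for ocelli absent, supporting them as a clade.
nictitating membrane: derived state 'absent' in Taxon 6 and Taxon 7 only — synapomorphy for {Taxon 6, Taxon 7}.
asymmetric ears (derived state 'present') is unique to Taxon 1 (autapomorphy; uninformative for grouping).
Most parsimonious ingroup topology: ((Taxon 8,Taxon 1),(Taxon 4,(Taxon 6,Taxon 7))).
Taxon 1 and Taxon 8 form a cherry on this tree, so they are sister taxa.

Taxon 8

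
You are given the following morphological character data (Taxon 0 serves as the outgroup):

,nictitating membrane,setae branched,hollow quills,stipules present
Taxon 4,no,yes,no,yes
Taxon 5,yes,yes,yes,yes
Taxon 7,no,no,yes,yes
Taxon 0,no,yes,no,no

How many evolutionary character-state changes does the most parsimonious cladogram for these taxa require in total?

Character polarity is set by the outgroup: the derived state is whichever differs from the outgroup's state, so for setae branched the derived state is 'no', and for the remaining characters it is 'yes'.
nictitating membrane: derived state 'yes' in Taxon 5 only — an autapomorphy, so it tells us nothing about relationships among taxa.
setae branched (derived state 'no') is unique to Taxon 7 (autapomorphy; uninformative for grouping).
hollow quills (derived state 'yes') is shared by Taxon 5 and Taxon 7 — a synapomorphy uniting that clade.
stipules present (derived state 'yes') is shared by all ingroup taxa — unites the whole ingroup.
Most parsimonious ingroup topology: ((Taxon 7,Taxon 5),Taxon 4).
Changes per character on this tree: nictitating membrane: 1; setae branched: 1; hollow quills: 1; stipules present: 1.
Total = 4.

4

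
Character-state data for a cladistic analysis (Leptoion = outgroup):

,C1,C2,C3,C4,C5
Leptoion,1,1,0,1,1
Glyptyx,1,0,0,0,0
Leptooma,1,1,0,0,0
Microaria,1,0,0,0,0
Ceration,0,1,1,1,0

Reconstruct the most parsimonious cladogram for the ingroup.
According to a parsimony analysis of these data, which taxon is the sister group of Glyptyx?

Microaria

Character polarity is set by the outgroup: the derived state is whichever differs from the outgroup's state, so for C1, C2, C4, C5 the derived state is '0', and for the remaining characters it is '1'.
C1: derived state '0' in Ceration only — an autapomorphy, so it tells us nothing about relationships among taxa.
Only Glyptyx and Microaria show the derived state '0' for C2, supporting them as a clade.
C3: derived state '1' in Ceration only — an autapomorphy, so it tells us nothing about relationships among taxa.
C4 (derived state '0') is shared by Glyptyx, Leptooma, and Microaria — a synapomorphy uniting that clade.
C5 (derived state '0') is shared by all ingroup taxa — unites the whole ingroup.
Most parsimonious ingroup topology: (((Glyptyx,Microaria),Leptooma),Ceration).
Glyptyx and Microaria form a cherry on this tree, so they are sister taxa.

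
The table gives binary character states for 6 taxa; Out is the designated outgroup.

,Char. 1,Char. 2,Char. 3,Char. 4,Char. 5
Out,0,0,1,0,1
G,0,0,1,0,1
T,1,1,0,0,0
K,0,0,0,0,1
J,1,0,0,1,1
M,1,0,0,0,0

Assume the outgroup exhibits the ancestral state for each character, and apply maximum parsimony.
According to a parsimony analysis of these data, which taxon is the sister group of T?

Character polarity is set by the outgroup: the derived state is whichever differs from the outgroup's state, so for Char. 3, Char. 5 the derived state is '0', and for the remaining characters it is '1'.
Char. 1: derived state '1' in J, M, and T only — synapomorphy for {J, M, T}.
Char. 2 (derived state '1') is unique to T (autapomorphy; uninformative for grouping).
Char. 3: derived state '0' in J, K, M, and T only — synapomorphy for {J, K, M, T}.
Char. 4 (derived state '1') is unique to J (autapomorphy; uninformative for grouping).
Char. 5 (derived state '0') is shared by M and T — a synapomorphy uniting that clade.
Most parsimonious ingroup topology: (G,(((T,M),J),K)).
T and M form a cherry on this tree, so they are sister taxa.

M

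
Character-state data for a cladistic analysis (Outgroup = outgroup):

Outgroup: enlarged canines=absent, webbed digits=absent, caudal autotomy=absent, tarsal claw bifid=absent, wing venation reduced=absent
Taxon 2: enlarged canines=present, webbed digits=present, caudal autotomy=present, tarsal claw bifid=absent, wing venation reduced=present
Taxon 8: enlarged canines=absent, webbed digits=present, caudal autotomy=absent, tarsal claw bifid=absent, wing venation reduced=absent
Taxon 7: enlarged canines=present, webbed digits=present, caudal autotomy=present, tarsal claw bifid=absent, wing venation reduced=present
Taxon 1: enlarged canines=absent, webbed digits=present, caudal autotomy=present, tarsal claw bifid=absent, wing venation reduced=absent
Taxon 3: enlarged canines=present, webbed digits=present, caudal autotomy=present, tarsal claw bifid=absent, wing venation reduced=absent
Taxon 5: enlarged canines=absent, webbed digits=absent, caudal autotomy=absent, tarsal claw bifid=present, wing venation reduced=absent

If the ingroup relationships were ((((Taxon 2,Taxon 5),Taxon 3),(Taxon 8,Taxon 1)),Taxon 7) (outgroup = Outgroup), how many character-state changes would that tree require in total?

11

Map each character onto ((((Taxon 2,Taxon 5),Taxon 3),(Taxon 8,Taxon 1)),Taxon 7) (rooted by Outgroup) and count the minimum state changes it requires (Fitch parsimony):
enlarged canines: 3; webbed digits: 2; caudal autotomy: 3; tarsal claw bifid: 1; wing venation reduced: 2.
Total tree length = 11.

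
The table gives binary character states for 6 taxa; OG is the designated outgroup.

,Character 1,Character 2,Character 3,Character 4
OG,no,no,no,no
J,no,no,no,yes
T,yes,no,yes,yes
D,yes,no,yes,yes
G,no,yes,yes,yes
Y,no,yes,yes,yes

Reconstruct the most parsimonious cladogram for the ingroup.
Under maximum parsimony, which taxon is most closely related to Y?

The outgroup has state 'no' for every character, so 'yes' is the derived state throughout.
Only D and T show the derived state 'yes' for Character 1, supporting them as a clade.
Character 2: derived state 'yes' in G and Y only — synapomorphy for {G, Y}.
Character 3: derived state 'yes' in D, G, T, and Y only — synapomorphy for {D, G, T, Y}.
Character 4 (derived state 'yes') is shared by all ingroup taxa — unites the whole ingroup.
Most parsimonious ingroup topology: (J,((T,D),(G,Y))).
Y and G form a cherry on this tree, so they are sister taxa.

G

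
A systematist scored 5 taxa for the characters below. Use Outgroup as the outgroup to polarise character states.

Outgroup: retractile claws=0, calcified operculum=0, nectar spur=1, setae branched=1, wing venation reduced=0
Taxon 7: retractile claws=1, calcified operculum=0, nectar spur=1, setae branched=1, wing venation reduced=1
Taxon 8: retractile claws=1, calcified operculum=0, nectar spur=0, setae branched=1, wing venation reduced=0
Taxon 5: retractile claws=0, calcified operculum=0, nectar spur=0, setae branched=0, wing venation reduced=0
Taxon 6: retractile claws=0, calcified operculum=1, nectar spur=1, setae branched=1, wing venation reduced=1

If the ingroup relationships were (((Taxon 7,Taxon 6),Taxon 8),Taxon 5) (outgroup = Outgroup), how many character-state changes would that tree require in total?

Map each character onto (((Taxon 7,Taxon 6),Taxon 8),Taxon 5) (rooted by Outgroup) and count the minimum state changes it requires (Fitch parsimony):
retractile claws: 2; calcified operculum: 1; nectar spur: 2; setae branched: 1; wing venation reduced: 1.
Total tree length = 7.

7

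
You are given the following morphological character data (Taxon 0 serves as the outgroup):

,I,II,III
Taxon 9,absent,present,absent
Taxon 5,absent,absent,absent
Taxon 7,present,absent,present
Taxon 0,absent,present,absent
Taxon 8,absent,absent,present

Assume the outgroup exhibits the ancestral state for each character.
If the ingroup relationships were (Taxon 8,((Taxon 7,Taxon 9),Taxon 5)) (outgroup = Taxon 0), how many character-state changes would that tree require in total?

Map each character onto (Taxon 8,((Taxon 7,Taxon 9),Taxon 5)) (rooted by Taxon 0) and count the minimum state changes it requires (Fitch parsimony):
I: 1; II: 2; III: 2.
Total tree length = 5.

5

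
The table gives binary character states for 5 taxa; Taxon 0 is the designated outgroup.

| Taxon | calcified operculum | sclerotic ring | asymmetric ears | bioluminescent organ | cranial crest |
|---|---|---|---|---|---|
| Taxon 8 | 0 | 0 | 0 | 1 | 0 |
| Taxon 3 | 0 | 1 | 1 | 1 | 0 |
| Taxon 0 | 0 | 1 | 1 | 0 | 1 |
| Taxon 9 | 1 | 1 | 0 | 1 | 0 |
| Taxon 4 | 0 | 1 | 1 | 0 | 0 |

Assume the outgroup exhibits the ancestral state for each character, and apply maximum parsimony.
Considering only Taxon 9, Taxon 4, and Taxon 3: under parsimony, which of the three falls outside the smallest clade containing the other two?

Taxon 4

Character polarity is set by the outgroup: the derived state is whichever differs from the outgroup's state, so for sclerotic ring, asymmetric ears, cranial crest the derived state is '0', and for the remaining characters it is '1'.
calcified operculum: derived state '1' in Taxon 9 only — an autapomorphy, so it tells us nothing about relationships among taxa.
sclerotic ring (derived state '0') is unique to Taxon 8 (autapomorphy; uninformative for grouping).
Only Taxon 8 and Taxon 9 show the derived state '0' for asymmetric ears, supporting them as a clade.
bioluminescent organ (derived state '1') is shared by Taxon 3, Taxon 8, and Taxon 9 — a synapomorphy uniting that clade.
cranial crest (derived state '0') is shared by all ingroup taxa — unites the whole ingroup.
Most parsimonious ingroup topology: (((Taxon 8,Taxon 9),Taxon 3),Taxon 4).
Taxon 3 and Taxon 9 share a more recent common ancestor with each other than either does with Taxon 4, so Taxon 4 is the least closely related of the three.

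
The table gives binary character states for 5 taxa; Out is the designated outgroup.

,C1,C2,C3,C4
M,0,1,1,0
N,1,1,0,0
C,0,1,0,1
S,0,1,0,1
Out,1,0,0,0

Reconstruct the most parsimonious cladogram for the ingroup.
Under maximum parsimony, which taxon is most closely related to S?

C

Character polarity is set by the outgroup: the derived state is whichever differs from the outgroup's state, so for C1 the derived state is '0', and for the remaining characters it is '1'.
C1 (derived state '0') is shared by C, M, and S — a synapomorphy uniting that clade.
C2 (derived state '1') is shared by all ingroup taxa — unites the whole ingroup.
C3: derived state '1' in M only — an autapomorphy, so it tells us nothing about relationships among taxa.
C4 (derived state '1') is shared by C and S — a synapomorphy uniting that clade.
Most parsimonious ingroup topology: (N,(M,(C,S))).
S and C form a cherry on this tree, so they are sister taxa.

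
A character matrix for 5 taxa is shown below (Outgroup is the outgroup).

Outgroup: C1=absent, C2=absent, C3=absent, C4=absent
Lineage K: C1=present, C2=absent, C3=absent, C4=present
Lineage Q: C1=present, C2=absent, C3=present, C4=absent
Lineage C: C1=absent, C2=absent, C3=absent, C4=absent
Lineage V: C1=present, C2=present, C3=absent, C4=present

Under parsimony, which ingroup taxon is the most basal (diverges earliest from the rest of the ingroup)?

The outgroup has state 'absent' for every character, so 'present' is the derived state throughout.
C1 (derived state 'present') is shared by Lineage K, Lineage Q, and Lineage V — a synapomorphy uniting that clade.
C2: derived state 'present' in Lineage V only — an autapomorphy, so it tells us nothing about relationships among taxa.
C3 (derived state 'present') is unique to Lineage Q (autapomorphy; uninformative for grouping).
C4 (derived state 'present') is shared by Lineage K and Lineage V — a synapomorphy uniting that clade.
Most parsimonious ingroup topology: (((Lineage K,Lineage V),Lineage Q),Lineage C).
Lineage C is sister to the clade containing all other ingroup taxa, so it is the earliest-diverging (most basal) ingroup lineage.

Lineage C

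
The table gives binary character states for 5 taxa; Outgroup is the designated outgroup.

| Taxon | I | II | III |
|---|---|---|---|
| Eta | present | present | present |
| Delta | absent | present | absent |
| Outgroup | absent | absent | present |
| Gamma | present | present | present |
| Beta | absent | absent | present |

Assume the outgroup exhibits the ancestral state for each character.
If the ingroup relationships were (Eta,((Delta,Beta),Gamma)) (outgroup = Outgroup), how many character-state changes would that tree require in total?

5

Map each character onto (Eta,((Delta,Beta),Gamma)) (rooted by Outgroup) and count the minimum state changes it requires (Fitch parsimony):
I: 2; II: 2; III: 1.
Total tree length = 5.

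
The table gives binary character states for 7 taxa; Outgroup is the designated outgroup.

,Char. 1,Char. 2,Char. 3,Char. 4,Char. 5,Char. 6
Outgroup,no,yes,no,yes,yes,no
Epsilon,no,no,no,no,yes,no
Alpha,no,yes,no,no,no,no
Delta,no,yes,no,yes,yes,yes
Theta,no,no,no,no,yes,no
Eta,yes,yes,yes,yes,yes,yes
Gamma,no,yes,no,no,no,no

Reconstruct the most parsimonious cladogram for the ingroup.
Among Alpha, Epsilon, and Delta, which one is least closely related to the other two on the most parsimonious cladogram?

Character polarity is set by the outgroup: the derived state is whichever differs from the outgroup's state, so for Char. 2, Char. 4, Char. 5 the derived state is 'no', and for the remaining characters it is 'yes'.
Char. 1 (derived state 'yes') is unique to Eta (autapomorphy; uninformative for grouping).
Only Epsilon and Theta show the derived state 'no' for Char. 2, supporting them as a clade.
Char. 3 (derived state 'yes') is unique to Eta (autapomorphy; uninformative for grouping).
Char. 4 (derived state 'no') is shared by Alpha, Epsilon, Gamma, and Theta — a synapomorphy uniting that clade.
Char. 5: derived state 'no' in Alpha and Gamma only — synapomorphy for {Alpha, Gamma}.
Char. 6: derived state 'yes' in Delta and Eta only — synapomorphy for {Delta, Eta}.
Most parsimonious ingroup topology: (((Epsilon,Theta),(Gamma,Alpha)),(Delta,Eta)).
Alpha and Epsilon share a more recent common ancestor with each other than either does with Delta, so Delta is the least closely related of the three.

Delta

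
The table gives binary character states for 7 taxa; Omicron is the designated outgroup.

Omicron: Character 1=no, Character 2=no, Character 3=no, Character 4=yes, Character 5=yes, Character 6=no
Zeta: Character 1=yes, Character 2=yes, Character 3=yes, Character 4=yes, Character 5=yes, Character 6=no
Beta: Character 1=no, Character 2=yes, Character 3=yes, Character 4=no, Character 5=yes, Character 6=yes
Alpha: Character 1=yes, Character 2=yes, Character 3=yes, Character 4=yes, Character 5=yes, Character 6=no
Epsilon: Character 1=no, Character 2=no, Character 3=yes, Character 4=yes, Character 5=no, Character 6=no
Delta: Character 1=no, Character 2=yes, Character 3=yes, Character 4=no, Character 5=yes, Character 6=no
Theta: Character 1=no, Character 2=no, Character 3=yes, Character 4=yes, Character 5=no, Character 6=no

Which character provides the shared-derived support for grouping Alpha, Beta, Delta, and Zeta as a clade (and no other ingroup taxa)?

Character 2

Character polarity is set by the outgroup: the derived state is whichever differs from the outgroup's state, so for Character 4, Character 5 the derived state is 'no', and for the remaining characters it is 'yes'.
Only Alpha and Zeta show the derived state 'yes' for Character 1, supporting them as a clade.
Only Alpha, Beta, Delta, and Zeta show the derived state 'yes' for Character 2, supporting them as a clade.
Character 3 (derived state 'yes') is shared by all ingroup taxa — unites the whole ingroup.
Only Beta and Delta show the derived state 'no' for Character 4, supporting them as a clade.
Character 5: derived state 'no' in Epsilon and Theta only — synapomorphy for {Epsilon, Theta}.
Character 6: derived state 'yes' in Beta only — an autapomorphy, so it tells us nothing about relationships among taxa.
Most parsimonious ingroup topology: (((Zeta,Alpha),(Beta,Delta)),(Epsilon,Theta)).
The clade {Alpha, Beta, Delta, Zeta} is supported by Character 2: its derived state 'yes' occurs in exactly those taxa and in no other taxon (including the outgroup).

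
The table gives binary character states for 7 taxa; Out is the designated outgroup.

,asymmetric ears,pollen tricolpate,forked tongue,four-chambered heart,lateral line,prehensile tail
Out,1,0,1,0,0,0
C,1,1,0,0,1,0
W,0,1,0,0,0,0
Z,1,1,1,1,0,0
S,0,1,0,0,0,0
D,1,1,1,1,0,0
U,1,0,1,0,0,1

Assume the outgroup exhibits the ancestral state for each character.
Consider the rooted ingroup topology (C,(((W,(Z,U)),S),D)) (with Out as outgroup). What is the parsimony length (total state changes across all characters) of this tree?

Map each character onto (C,(((W,(Z,U)),S),D)) (rooted by Out) and count the minimum state changes it requires (Fitch parsimony):
asymmetric ears: 2; pollen tricolpate: 2; forked tongue: 3; four-chambered heart: 2; lateral line: 1; prehensile tail: 1.
Total tree length = 11.

11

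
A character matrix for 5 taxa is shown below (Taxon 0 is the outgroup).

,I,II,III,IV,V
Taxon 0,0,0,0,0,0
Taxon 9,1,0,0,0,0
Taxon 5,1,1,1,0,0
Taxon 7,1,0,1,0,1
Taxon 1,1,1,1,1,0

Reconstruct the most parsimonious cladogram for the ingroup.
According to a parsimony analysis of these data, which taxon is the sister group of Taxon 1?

Taxon 5

The outgroup has state '0' for every character, so '1' is the derived state throughout.
All ingroup taxa share the derived state '1' for I; it defines the ingroup but does not resolve relationships within it.
II: derived state '1' in Taxon 1 and Taxon 5 only — synapomorphy for {Taxon 1, Taxon 5}.
Only Taxon 1, Taxon 5, and Taxon 7 show the derived state '1' for III, supporting them as a clade.
IV (derived state '1') is unique to Taxon 1 (autapomorphy; uninformative for grouping).
V: derived state '1' in Taxon 7 only — an autapomorphy, so it tells us nothing about relationships among taxa.
Most parsimonious ingroup topology: (Taxon 9,((Taxon 5,Taxon 1),Taxon 7)).
Taxon 1 and Taxon 5 form a cherry on this tree, so they are sister taxa.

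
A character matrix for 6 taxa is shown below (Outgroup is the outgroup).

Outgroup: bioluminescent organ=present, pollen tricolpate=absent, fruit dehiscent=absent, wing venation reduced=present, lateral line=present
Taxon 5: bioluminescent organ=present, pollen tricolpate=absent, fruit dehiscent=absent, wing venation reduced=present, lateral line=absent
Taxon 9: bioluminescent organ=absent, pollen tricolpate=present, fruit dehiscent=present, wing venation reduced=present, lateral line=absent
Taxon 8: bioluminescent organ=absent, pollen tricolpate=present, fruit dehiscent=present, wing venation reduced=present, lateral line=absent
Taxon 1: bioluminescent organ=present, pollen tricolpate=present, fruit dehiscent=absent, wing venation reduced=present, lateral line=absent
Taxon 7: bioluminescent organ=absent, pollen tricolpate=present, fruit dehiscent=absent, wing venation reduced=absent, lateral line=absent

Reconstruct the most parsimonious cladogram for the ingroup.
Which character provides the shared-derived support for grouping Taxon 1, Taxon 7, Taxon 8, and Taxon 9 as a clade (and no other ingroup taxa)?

pollen tricolpate

Character polarity is set by the outgroup: the derived state is whichever differs from the outgroup's state, so for bioluminescent organ, wing venation reduced, lateral line the derived state is 'absent', and for the remaining characters it is 'present'.
bioluminescent organ (derived state 'absent') is shared by Taxon 7, Taxon 8, and Taxon 9 — a synapomorphy uniting that clade.
pollen tricolpate: derived state 'present' in Taxon 1, Taxon 7, Taxon 8, and Taxon 9 only — synapomorphy for {Taxon 1, Taxon 7, Taxon 8, Taxon 9}.
fruit dehiscent (derived state 'present') is shared by Taxon 8 and Taxon 9 — a synapomorphy uniting that clade.
wing venation reduced (derived state 'absent') is unique to Taxon 7 (autapomorphy; uninformative for grouping).
lateral line (derived state 'absent') is shared by all ingroup taxa — unites the whole ingroup.
Most parsimonious ingroup topology: (Taxon 5,(((Taxon 9,Taxon 8),Taxon 7),Taxon 1)).
The clade {Taxon 1, Taxon 7, Taxon 8, Taxon 9} is supported by pollen tricolpate: its derived state 'present' occurs in exactly those taxa and in no other taxon (including the outgroup).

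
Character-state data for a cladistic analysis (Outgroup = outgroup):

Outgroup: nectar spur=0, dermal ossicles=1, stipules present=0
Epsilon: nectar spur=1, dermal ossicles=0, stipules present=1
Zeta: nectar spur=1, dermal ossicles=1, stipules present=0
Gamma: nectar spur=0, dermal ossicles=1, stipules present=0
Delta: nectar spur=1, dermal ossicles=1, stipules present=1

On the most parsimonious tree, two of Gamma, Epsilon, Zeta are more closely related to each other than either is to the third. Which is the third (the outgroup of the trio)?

Character polarity is set by the outgroup: the derived state is whichever differs from the outgroup's state, so for dermal ossicles the derived state is '0', and for the remaining characters it is '1'.
Only Delta, Epsilon, and Zeta show the derived state '1' for nectar spur, supporting them as a clade.
dermal ossicles (derived state '0') is unique to Epsilon (autapomorphy; uninformative for grouping).
stipules present (derived state '1') is shared by Delta and Epsilon — a synapomorphy uniting that clade.
Most parsimonious ingroup topology: (((Epsilon,Delta),Zeta),Gamma).
Epsilon and Zeta share a more recent common ancestor with each other than either does with Gamma, so Gamma is the least closely related of the three.

Gamma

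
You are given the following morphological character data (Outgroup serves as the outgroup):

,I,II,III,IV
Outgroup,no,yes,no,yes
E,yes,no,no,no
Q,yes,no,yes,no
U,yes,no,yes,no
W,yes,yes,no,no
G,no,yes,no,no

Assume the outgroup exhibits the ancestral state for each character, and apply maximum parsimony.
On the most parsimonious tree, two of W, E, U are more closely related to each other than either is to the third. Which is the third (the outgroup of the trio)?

Character polarity is set by the outgroup: the derived state is whichever differs from the outgroup's state, so for II, IV the derived state is 'no', and for the remaining characters it is 'yes'.
Only E, Q, U, and W show the derived state 'yes' for I, supporting them as a clade.
II: derived state 'no' in E, Q, and U only — synapomorphy for {E, Q, U}.
III: derived state 'yes' in Q and U only — synapomorphy for {Q, U}.
All ingroup taxa share the derived state 'no' for IV; it defines the ingroup but does not resolve relationships within it.
Most parsimonious ingroup topology: (((E,(Q,U)),W),G).
U and E share a more recent common ancestor with each other than either does with W, so W is the least closely related of the three.

W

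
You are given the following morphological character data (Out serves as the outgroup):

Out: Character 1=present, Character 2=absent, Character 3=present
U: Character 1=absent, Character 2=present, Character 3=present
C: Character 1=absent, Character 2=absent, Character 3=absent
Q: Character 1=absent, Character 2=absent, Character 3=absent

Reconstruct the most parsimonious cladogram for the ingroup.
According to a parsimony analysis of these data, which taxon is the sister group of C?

Character polarity is set by the outgroup: the derived state is whichever differs from the outgroup's state, so for Character 1, Character 3 the derived state is 'absent', and for the remaining characters it is 'present'.
All ingroup taxa share the derived state 'absent' for Character 1; it defines the ingroup but does not resolve relationships within it.
Character 2 (derived state 'present') is unique to U (autapomorphy; uninformative for grouping).
Character 3: derived state 'absent' in C and Q only — synapomorphy for {C, Q}.
Most parsimonious ingroup topology: (U,(C,Q)).
C and Q form a cherry on this tree, so they are sister taxa.

Q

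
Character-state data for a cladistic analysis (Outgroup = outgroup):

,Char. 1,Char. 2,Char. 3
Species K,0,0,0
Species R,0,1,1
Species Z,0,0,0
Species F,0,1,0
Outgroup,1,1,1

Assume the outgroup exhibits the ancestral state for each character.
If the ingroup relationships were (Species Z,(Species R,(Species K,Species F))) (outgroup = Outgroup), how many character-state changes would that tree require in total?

5

Map each character onto (Species Z,(Species R,(Species K,Species F))) (rooted by Outgroup) and count the minimum state changes it requires (Fitch parsimony):
Char. 1: 1; Char. 2: 2; Char. 3: 2.
Total tree length = 5.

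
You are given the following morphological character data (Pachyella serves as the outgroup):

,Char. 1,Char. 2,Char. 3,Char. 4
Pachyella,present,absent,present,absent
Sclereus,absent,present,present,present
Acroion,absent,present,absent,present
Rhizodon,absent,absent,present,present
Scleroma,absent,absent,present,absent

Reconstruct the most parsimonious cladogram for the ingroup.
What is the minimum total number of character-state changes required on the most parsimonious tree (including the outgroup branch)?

Character polarity is set by the outgroup: the derived state is whichever differs from the outgroup's state, so for Char. 1, Char. 3 the derived state is 'absent', and for the remaining characters it is 'present'.
Char. 1 (derived state 'absent') is shared by all ingroup taxa — unites the whole ingroup.
Char. 2 (derived state 'present') is shared by Acroion and Sclereus — a synapomorphy uniting that clade.
Char. 3: derived state 'absent' in Acroion only — an autapomorphy, so it tells us nothing about relationships among taxa.
Char. 4: derived state 'present' in Acroion, Rhizodon, and Sclereus only — synapomorphy for {Acroion, Rhizodon, Sclereus}.
Most parsimonious ingroup topology: (((Sclereus,Acroion),Rhizodon),Scleroma).
Changes per character on this tree: Char. 1: 1; Char. 2: 1; Char. 3: 1; Char. 4: 1.
Total = 4.

4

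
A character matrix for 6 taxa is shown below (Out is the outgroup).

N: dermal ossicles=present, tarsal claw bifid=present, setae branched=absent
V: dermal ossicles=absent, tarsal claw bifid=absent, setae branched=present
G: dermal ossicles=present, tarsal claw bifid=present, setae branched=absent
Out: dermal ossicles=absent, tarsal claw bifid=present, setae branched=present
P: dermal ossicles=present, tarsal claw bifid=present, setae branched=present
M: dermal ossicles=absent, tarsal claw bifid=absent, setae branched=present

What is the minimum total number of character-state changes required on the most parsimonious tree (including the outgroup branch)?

3

Character polarity is set by the outgroup: the derived state is whichever differs from the outgroup's state, so for tarsal claw bifid, setae branched the derived state is 'absent', and for the remaining characters it is 'present'.
Only G, N, and P show the derived state 'present' for dermal ossicles, supporting them as a clade.
tarsal claw bifid (derived state 'absent') is shared by M and V — a synapomorphy uniting that clade.
setae branched (derived state 'absent') is shared by G and N — a synapomorphy uniting that clade.
Most parsimonious ingroup topology: ((P,(N,G)),(M,V)).
Changes per character on this tree: dermal ossicles: 1; tarsal claw bifid: 1; setae branched: 1.
Total = 3.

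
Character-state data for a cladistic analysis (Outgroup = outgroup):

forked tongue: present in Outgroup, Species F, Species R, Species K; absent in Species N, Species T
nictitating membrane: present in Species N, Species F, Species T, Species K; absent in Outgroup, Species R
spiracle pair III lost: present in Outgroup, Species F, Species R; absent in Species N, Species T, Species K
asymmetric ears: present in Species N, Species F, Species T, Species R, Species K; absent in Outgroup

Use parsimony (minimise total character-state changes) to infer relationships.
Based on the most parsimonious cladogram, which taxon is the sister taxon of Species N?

Character polarity is set by the outgroup: the derived state is whichever differs from the outgroup's state, so for forked tongue, spiracle pair III lost the derived state is 'absent', and for the remaining characters it is 'present'.
forked tongue (derived state 'absent') is shared by Species N and Species T — a synapomorphy uniting that clade.
Only Species F, Species K, Species N, and Species T show the derived state 'present' for nictitating membrane, supporting them as a clade.
Only Species K, Species N, and Species T show the derived state 'absent' for spiracle pair III lost, supporting them as a clade.
asymmetric ears (derived state 'present') is shared by all ingroup taxa — unites the whole ingroup.
Most parsimonious ingroup topology: ((((Species N,Species T),Species K),Species F),Species R).
Species N and Species T form a cherry on this tree, so they are sister taxa.

Species T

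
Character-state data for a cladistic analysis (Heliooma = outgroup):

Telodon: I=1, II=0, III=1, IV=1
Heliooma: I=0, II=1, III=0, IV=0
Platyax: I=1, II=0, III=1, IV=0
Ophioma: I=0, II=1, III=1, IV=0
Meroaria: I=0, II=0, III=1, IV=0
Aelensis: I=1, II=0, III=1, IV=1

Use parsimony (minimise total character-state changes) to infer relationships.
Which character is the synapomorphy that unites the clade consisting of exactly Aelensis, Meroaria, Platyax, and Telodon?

II

Character polarity is set by the outgroup: the derived state is whichever differs from the outgroup's state, so for II the derived state is '0', and for the remaining characters it is '1'.
I (derived state '1') is shared by Aelensis, Platyax, and Telodon — a synapomorphy uniting that clade.
Only Aelensis, Meroaria, Platyax, and Telodon show the derived state '0' for II, supporting them as a clade.
III (derived state '1') is shared by all ingroup taxa — unites the whole ingroup.
IV: derived state '1' in Aelensis and Telodon only — synapomorphy for {Aelensis, Telodon}.
Most parsimonious ingroup topology: (Ophioma,(((Telodon,Aelensis),Platyax),Meroaria)).
The clade {Aelensis, Meroaria, Platyax, Telodon} is supported by II: its derived state '0' occurs in exactly those taxa and in no other taxon (including the outgroup).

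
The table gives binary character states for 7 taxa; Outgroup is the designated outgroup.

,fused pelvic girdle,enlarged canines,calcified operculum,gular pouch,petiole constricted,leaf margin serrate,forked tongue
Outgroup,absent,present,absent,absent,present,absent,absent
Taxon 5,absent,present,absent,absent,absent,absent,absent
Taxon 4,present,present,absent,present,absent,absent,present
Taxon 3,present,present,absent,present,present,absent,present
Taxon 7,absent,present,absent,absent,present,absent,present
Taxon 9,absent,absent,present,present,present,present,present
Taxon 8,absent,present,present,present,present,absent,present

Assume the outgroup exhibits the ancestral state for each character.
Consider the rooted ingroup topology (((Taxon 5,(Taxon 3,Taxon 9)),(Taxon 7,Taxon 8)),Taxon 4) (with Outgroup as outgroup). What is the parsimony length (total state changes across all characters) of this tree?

13

Map each character onto (((Taxon 5,(Taxon 3,Taxon 9)),(Taxon 7,Taxon 8)),Taxon 4) (rooted by Outgroup) and count the minimum state changes it requires (Fitch parsimony):
fused pelvic girdle: 2; enlarged canines: 1; calcified operculum: 2; gular pouch: 3; petiole constricted: 2; leaf margin serrate: 1; forked tongue: 2.
Total tree length = 13.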